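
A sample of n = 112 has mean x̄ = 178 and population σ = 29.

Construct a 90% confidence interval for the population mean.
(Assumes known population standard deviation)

Confidence level: 90%, α = 0.1
z_0.05 = 1.645
SE = σ/√n = 29/√112 = 2.7402
Margin of error = 1.645 × 2.7402 = 4.5076
CI: x̄ ± margin = 178 ± 4.5076
CI: (173.4924, 182.5076)

Answer: (173.4924, 182.5076)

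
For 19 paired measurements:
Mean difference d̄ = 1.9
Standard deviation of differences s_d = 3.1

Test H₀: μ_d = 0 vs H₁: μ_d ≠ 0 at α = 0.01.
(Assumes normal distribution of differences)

Answer: t = 2.6715, fail to reject H₀

Derivation:
df = n - 1 = 18
SE = s_d/√n = 3.1/√19 = 0.7112
t = d̄/SE = 1.9/0.7112 = 2.6715
Critical value: t_{0.005,18} = ±2.878
p-value ≈ 0.0156
Decision: fail to reject H₀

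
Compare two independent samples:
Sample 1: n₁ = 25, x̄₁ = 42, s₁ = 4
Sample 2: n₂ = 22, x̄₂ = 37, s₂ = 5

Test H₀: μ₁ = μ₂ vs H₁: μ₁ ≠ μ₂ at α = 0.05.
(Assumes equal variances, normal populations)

Answer: t = 3.8058, reject H₀

Derivation:
Pooled variance: s²_p = [24×4² + 21×5²]/(45) = 20.2000
s_p = 4.4944
SE = s_p×√(1/n₁ + 1/n₂) = 4.4944×√(1/25 + 1/22) = 1.3138
t = (x̄₁ - x̄₂)/SE = (42 - 37)/1.3138 = 3.8058
df = 45, t-critical = ±2.014
Decision: reject H₀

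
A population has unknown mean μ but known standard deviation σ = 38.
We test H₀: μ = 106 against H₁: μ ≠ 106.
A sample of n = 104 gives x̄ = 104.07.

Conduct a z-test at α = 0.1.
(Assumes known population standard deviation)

Answer: z = -0.5180, fail to reject H₀

Derivation:
Standard error: SE = σ/√n = 38/√104 = 3.7262
z-statistic: z = (x̄ - μ₀)/SE = (104.07 - 106)/3.7262 = -0.5180
Critical value: ±1.645
p-value = 0.6045
Decision: fail to reject H₀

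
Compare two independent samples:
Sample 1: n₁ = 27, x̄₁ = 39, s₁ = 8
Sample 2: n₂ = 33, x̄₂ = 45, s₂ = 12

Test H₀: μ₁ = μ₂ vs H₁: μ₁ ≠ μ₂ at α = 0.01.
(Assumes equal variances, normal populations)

Pooled variance: s²_p = [26×8² + 32×12²]/(58) = 108.1379
s_p = 10.3989
SE = s_p×√(1/n₁ + 1/n₂) = 10.3989×√(1/27 + 1/33) = 2.6985
t = (x̄₁ - x̄₂)/SE = (39 - 45)/2.6985 = -2.2235
df = 58, t-critical = ±2.663
Decision: fail to reject H₀

Answer: t = -2.2235, fail to reject H₀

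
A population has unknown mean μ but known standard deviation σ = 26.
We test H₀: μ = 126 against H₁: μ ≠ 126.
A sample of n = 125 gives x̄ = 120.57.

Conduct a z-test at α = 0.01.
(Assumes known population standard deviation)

Answer: z = -2.3350, fail to reject H₀

Derivation:
Standard error: SE = σ/√n = 26/√125 = 2.3255
z-statistic: z = (x̄ - μ₀)/SE = (120.57 - 126)/2.3255 = -2.3350
Critical value: ±2.576
p-value = 0.0195
Decision: fail to reject H₀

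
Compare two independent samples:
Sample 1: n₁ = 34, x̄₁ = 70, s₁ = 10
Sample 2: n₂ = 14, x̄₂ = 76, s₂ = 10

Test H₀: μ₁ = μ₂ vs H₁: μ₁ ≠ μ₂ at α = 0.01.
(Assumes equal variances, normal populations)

Answer: t = -1.8895, fail to reject H₀

Derivation:
Pooled variance: s²_p = [33×10² + 13×10²]/(46) = 100.0000
s_p = 10.0000
SE = s_p×√(1/n₁ + 1/n₂) = 10.0000×√(1/34 + 1/14) = 3.1755
t = (x̄₁ - x̄₂)/SE = (70 - 76)/3.1755 = -1.8895
df = 46, t-critical = ±2.687
Decision: fail to reject H₀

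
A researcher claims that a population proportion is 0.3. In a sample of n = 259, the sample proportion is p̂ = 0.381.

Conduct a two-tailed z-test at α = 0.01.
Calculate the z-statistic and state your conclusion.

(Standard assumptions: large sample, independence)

H₀: p = 0.3, H₁: p ≠ 0.3
Standard error: SE = √(p₀(1-p₀)/n) = √(0.3×0.7/259) = 0.028475
z-statistic: z = (p̂ - p₀)/SE = (0.381 - 0.3)/0.028475 = 2.8446
Critical value: z_0.005 = ±2.576
p-value = 0.0044
Decision: reject H₀ at α = 0.01

Answer: z = 2.8446, reject H₀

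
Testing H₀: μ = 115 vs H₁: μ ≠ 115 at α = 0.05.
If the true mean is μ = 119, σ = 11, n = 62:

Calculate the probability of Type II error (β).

SE = σ/√n = 11/√62 = 1.3970
Critical values: μ₀ ± z_0.025×SE = 115 ± 1.960×1.3970
Acceptance region: (112.2619, 117.7381)
Under H₁ (μ = 119): z_high = (117.7381 - 119)/1.3970 = -0.9033, z_low = (112.2619 - 119)/1.3970 = -4.8233
β = P(not reject | H₁) = Φ(-0.9033) - Φ(-4.8233) ≈ 0.1832

Answer: β ≈ 0.1832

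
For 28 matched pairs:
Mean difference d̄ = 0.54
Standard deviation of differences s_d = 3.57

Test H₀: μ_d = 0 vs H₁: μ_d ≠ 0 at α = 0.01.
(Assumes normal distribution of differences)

df = n - 1 = 27
SE = s_d/√n = 3.57/√28 = 0.6747
t = d̄/SE = 0.54/0.6747 = 0.8004
Critical value: t_{0.005,27} = ±2.771
p-value ≈ 0.4305
Decision: fail to reject H₀

Answer: t = 0.8004, fail to reject H₀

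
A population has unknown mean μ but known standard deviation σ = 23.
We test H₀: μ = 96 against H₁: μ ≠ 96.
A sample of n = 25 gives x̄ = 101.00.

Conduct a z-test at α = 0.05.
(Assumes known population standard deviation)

Standard error: SE = σ/√n = 23/√25 = 4.6000
z-statistic: z = (x̄ - μ₀)/SE = (101.00 - 96)/4.6000 = 1.0870
Critical value: ±1.960
p-value = 0.2770
Decision: fail to reject H₀

Answer: z = 1.0870, fail to reject H₀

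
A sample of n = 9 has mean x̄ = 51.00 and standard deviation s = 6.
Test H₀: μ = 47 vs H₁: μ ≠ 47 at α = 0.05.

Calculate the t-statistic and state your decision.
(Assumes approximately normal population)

Answer: t = 2.0000, fail to reject H₀

Derivation:
df = n - 1 = 8
SE = s/√n = 6/√9 = 2.0000
t = (x̄ - μ₀)/SE = (51.00 - 47)/2.0000 = 2.0000
Critical value: t_{0.025,8} = ±2.306
p-value ≈ 0.0805
Decision: fail to reject H₀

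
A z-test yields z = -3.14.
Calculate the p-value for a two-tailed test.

For z = -3.14:
p = 2×P(Z > |-3.14|) = 2×(1 - Φ(3.14)) = 0.0017

Answer: p-value ≈ 0.0017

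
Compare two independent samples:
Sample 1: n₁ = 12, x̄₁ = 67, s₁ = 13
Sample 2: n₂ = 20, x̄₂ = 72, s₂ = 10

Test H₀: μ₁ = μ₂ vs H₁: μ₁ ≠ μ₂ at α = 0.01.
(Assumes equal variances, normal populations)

Pooled variance: s²_p = [11×13² + 19×10²]/(30) = 125.3000
s_p = 11.1937
SE = s_p×√(1/n₁ + 1/n₂) = 11.1937×√(1/12 + 1/20) = 4.0874
t = (x̄₁ - x̄₂)/SE = (67 - 72)/4.0874 = -1.2233
df = 30, t-critical = ±2.750
Decision: fail to reject H₀

Answer: t = -1.2233, fail to reject H₀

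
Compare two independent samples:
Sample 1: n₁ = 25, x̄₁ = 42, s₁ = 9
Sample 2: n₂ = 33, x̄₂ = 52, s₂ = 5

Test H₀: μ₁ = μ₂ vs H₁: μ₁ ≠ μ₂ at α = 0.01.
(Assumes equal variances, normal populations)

Answer: t = -5.3879, reject H₀

Derivation:
Pooled variance: s²_p = [24×9² + 32×5²]/(56) = 49.0000
s_p = 7.0000
SE = s_p×√(1/n₁ + 1/n₂) = 7.0000×√(1/25 + 1/33) = 1.8560
t = (x̄₁ - x̄₂)/SE = (42 - 52)/1.8560 = -5.3879
df = 56, t-critical = ±2.667
Decision: reject H₀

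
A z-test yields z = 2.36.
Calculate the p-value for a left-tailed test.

For z = 2.36:
p = P(Z < 2.36) = Φ(2.36) = 0.9909

Answer: p-value ≈ 0.9909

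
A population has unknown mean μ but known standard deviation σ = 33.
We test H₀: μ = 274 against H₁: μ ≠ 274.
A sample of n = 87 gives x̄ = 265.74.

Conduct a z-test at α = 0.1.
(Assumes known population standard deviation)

Answer: z = -2.3347, reject H₀

Derivation:
Standard error: SE = σ/√n = 33/√87 = 3.5380
z-statistic: z = (x̄ - μ₀)/SE = (265.74 - 274)/3.5380 = -2.3347
Critical value: ±1.645
p-value = 0.0196
Decision: reject H₀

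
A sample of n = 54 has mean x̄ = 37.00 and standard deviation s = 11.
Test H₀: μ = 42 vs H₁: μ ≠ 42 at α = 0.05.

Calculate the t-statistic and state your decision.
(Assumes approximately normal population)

df = n - 1 = 53
SE = s/√n = 11/√54 = 1.4969
t = (x̄ - μ₀)/SE = (37.00 - 42)/1.4969 = -3.3402
Critical value: t_{0.025,53} = ±2.006
p-value ≈ 0.0015
Decision: reject H₀

Answer: t = -3.3402, reject H₀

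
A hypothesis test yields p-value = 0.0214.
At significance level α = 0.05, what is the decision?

Answer: reject H₀

Derivation:
Compare p-value to α:
0.0214 < 0.05
Decision: reject H₀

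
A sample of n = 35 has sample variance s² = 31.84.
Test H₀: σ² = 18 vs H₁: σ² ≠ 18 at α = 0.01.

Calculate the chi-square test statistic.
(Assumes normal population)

Answer: χ² = 60.1422, reject H₀

Derivation:
df = n - 1 = 34
χ² = (n-1)s²/σ₀² = 34×31.84/18 = 60.1422
Critical values: χ²_{0.995,34} = 16.501, χ²_{0.005,34} = 58.964
Rejection region: χ² < 16.501 or χ² > 58.964
Decision: reject H₀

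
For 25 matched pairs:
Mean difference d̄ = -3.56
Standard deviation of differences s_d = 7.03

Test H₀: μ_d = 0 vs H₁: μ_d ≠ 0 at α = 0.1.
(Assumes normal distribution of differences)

df = n - 1 = 24
SE = s_d/√n = 7.03/√25 = 1.4060
t = d̄/SE = -3.56/1.4060 = -2.5320
Critical value: t_{0.05,24} = ±1.711
p-value ≈ 0.0183
Decision: reject H₀

Answer: t = -2.5320, reject H₀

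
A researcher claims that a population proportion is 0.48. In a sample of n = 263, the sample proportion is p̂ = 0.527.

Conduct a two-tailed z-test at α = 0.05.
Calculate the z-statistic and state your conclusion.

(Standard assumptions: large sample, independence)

H₀: p = 0.48, H₁: p ≠ 0.48
Standard error: SE = √(p₀(1-p₀)/n) = √(0.48×0.52/263) = 0.030807
z-statistic: z = (p̂ - p₀)/SE = (0.527 - 0.48)/0.030807 = 1.5256
Critical value: z_0.025 = ±1.960
p-value = 0.1271
Decision: fail to reject H₀ at α = 0.05

Answer: z = 1.5256, fail to reject H₀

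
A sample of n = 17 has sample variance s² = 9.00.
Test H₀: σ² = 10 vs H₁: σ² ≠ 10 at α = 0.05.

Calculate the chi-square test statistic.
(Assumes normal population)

Answer: χ² = 14.4000, fail to reject H₀

Derivation:
df = n - 1 = 16
χ² = (n-1)s²/σ₀² = 16×9.00/10 = 14.4000
Critical values: χ²_{0.975,16} = 6.908, χ²_{0.025,16} = 28.845
Rejection region: χ² < 6.908 or χ² > 28.845
Decision: fail to reject H₀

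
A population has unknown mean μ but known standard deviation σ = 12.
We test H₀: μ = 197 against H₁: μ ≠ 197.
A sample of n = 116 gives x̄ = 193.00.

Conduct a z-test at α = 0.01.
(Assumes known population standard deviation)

Answer: z = -3.5900, reject H₀

Derivation:
Standard error: SE = σ/√n = 12/√116 = 1.1142
z-statistic: z = (x̄ - μ₀)/SE = (193.00 - 197)/1.1142 = -3.5900
Critical value: ±2.576
p-value = 0.0003
Decision: reject H₀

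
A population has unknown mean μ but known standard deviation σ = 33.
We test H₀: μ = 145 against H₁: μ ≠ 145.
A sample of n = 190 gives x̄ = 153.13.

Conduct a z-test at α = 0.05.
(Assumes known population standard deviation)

Standard error: SE = σ/√n = 33/√190 = 2.3941
z-statistic: z = (x̄ - μ₀)/SE = (153.13 - 145)/2.3941 = 3.3958
Critical value: ±1.960
p-value = 0.0007
Decision: reject H₀

Answer: z = 3.3958, reject H₀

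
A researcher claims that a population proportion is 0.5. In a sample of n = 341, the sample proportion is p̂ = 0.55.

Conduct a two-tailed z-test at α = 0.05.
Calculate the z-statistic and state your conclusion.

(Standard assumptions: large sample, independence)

Answer: z = 1.8466, fail to reject H₀

Derivation:
H₀: p = 0.5, H₁: p ≠ 0.5
Standard error: SE = √(p₀(1-p₀)/n) = √(0.5×0.5/341) = 0.027077
z-statistic: z = (p̂ - p₀)/SE = (0.55 - 0.5)/0.027077 = 1.8466
Critical value: z_0.025 = ±1.960
p-value = 0.0648
Decision: fail to reject H₀ at α = 0.05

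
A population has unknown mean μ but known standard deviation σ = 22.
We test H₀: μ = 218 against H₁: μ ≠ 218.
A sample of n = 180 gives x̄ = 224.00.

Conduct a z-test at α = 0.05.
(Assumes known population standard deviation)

Standard error: SE = σ/√n = 22/√180 = 1.6398
z-statistic: z = (x̄ - μ₀)/SE = (224.00 - 218)/1.6398 = 3.6590
Critical value: ±1.960
p-value = 0.0003
Decision: reject H₀

Answer: z = 3.6590, reject H₀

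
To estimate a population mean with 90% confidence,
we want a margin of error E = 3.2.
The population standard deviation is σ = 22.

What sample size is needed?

Answer: n = 128

Derivation:
z_0.05 = 1.645
n = (z×σ/E)² = (1.645×22/3.2)²
n = 127.9020
Round up: n = 128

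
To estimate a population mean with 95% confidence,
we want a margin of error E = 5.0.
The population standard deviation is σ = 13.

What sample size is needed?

z_0.025 = 1.960
n = (z×σ/E)² = (1.960×13/5.0)²
n = 25.9692
Round up: n = 26

Answer: n = 26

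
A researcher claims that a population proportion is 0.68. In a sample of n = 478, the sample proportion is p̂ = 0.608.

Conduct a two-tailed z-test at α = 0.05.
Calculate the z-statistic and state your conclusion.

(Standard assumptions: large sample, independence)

H₀: p = 0.68, H₁: p ≠ 0.68
Standard error: SE = √(p₀(1-p₀)/n) = √(0.68×0.32/478) = 0.021336
z-statistic: z = (p̂ - p₀)/SE = (0.608 - 0.68)/0.021336 = -3.3746
Critical value: z_0.025 = ±1.960
p-value = 0.0007
Decision: reject H₀ at α = 0.05

Answer: z = -3.3746, reject H₀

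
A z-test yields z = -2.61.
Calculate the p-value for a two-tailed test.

Answer: p-value ≈ 0.0091

Derivation:
For z = -2.61:
p = 2×P(Z > |-2.61|) = 2×(1 - Φ(2.61)) = 0.0091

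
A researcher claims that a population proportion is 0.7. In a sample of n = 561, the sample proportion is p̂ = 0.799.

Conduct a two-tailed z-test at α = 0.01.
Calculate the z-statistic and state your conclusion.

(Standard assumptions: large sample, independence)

Answer: z = 5.1168, reject H₀

Derivation:
H₀: p = 0.7, H₁: p ≠ 0.7
Standard error: SE = √(p₀(1-p₀)/n) = √(0.7×0.3/561) = 0.019348
z-statistic: z = (p̂ - p₀)/SE = (0.799 - 0.7)/0.019348 = 5.1168
Critical value: z_0.005 = ±2.576
p-value < 0.0001
Decision: reject H₀ at α = 0.01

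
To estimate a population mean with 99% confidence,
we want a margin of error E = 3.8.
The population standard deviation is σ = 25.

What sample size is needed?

z_0.005 = 2.576
n = (z×σ/E)² = (2.576×25/3.8)²
n = 287.2133
Round up: n = 288

Answer: n = 288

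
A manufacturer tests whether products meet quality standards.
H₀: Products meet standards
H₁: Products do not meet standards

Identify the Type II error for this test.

A Type I error (probability α) occurs when we reject a true H₀.
A Type II error (probability β) occurs when we fail to reject a false H₀.

Answer: Accepting products as meeting standards when they don't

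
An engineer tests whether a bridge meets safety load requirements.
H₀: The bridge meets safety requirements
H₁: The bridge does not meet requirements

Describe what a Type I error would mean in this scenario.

Answer: Unnecessarily closing a safe bridge for repairs

Derivation:
A Type I error (probability α) occurs when we reject a true H₀.
A Type II error (probability β) occurs when we fail to reject a false H₀.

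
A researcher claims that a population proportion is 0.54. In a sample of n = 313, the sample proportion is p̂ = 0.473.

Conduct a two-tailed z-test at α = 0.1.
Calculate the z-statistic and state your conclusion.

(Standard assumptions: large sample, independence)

H₀: p = 0.54, H₁: p ≠ 0.54
Standard error: SE = √(p₀(1-p₀)/n) = √(0.54×0.46/313) = 0.028171
z-statistic: z = (p̂ - p₀)/SE = (0.473 - 0.54)/0.028171 = -2.3783
Critical value: z_0.05 = ±1.645
p-value = 0.0174
Decision: reject H₀ at α = 0.1

Answer: z = -2.3783, reject H₀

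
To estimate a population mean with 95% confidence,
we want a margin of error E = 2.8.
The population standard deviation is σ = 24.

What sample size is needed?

z_0.025 = 1.960
n = (z×σ/E)² = (1.960×24/2.8)²
n = 282.2400
Round up: n = 283

Answer: n = 283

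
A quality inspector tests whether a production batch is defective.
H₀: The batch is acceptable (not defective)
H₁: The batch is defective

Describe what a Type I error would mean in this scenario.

A Type I error (probability α) occurs when we reject a true H₀.
A Type II error (probability β) occurs when we fail to reject a false H₀.

Answer: Rejecting an acceptable batch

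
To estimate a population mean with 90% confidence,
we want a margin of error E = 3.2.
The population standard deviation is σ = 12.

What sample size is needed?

Answer: n = 39

Derivation:
z_0.05 = 1.645
n = (z×σ/E)² = (1.645×12/3.2)²
n = 38.0535
Round up: n = 39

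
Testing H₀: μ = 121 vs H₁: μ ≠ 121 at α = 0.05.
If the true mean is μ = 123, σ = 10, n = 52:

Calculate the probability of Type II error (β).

SE = σ/√n = 10/√52 = 1.3868
Critical values: μ₀ ± z_0.025×SE = 121 ± 1.960×1.3868
Acceptance region: (118.2819, 123.7181)
Under H₁ (μ = 123): z_high = (123.7181 - 123)/1.3868 = 0.5178, z_low = (118.2819 - 123)/1.3868 = -3.4021
β = P(not reject | H₁) = Φ(0.5178) - Φ(-3.4021) ≈ 0.6974

Answer: β ≈ 0.6974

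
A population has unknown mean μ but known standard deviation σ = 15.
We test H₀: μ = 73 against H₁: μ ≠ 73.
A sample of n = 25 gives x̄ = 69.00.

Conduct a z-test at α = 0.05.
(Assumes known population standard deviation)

Answer: z = -1.3333, fail to reject H₀

Derivation:
Standard error: SE = σ/√n = 15/√25 = 3.0000
z-statistic: z = (x̄ - μ₀)/SE = (69.00 - 73)/3.0000 = -1.3333
Critical value: ±1.960
p-value = 0.1824
Decision: fail to reject H₀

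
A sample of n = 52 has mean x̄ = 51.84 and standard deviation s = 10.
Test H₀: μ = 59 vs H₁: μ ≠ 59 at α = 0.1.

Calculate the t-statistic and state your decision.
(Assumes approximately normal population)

df = n - 1 = 51
SE = s/√n = 10/√52 = 1.3868
t = (x̄ - μ₀)/SE = (51.84 - 59)/1.3868 = -5.1630
Critical value: t_{0.05,51} = ±1.675
p-value < 0.0001
Decision: reject H₀

Answer: t = -5.1630, reject H₀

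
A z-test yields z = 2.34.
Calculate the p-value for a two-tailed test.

Answer: p-value ≈ 0.0193

Derivation:
For z = 2.34:
p = 2×P(Z > |2.34|) = 2×(1 - Φ(2.34)) = 0.0193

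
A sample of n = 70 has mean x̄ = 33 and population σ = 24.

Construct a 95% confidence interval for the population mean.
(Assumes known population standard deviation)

Answer: (27.3777, 38.6223)

Derivation:
Confidence level: 95%, α = 0.05
z_0.025 = 1.960
SE = σ/√n = 24/√70 = 2.8685
Margin of error = 1.960 × 2.8685 = 5.6223
CI: x̄ ± margin = 33 ± 5.6223
CI: (27.3777, 38.6223)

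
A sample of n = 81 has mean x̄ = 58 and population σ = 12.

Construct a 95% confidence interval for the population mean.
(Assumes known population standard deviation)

Answer: (55.3867, 60.6133)

Derivation:
Confidence level: 95%, α = 0.05
z_0.025 = 1.960
SE = σ/√n = 12/√81 = 1.3333
Margin of error = 1.960 × 1.3333 = 2.6133
CI: x̄ ± margin = 58 ± 2.6133
CI: (55.3867, 60.6133)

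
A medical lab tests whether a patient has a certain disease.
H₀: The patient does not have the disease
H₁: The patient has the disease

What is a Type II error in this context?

Answer: Failing to diagnose a patient who actually has the disease (false negative)

Derivation:
Type I error (α): Rejecting H₀ when H₀ is true
Type II error (β): Failing to reject H₀ when H₁ is true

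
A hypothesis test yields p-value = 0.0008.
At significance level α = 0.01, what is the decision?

Answer: reject H₀

Derivation:
Compare p-value to α:
0.0008 < 0.01
Decision: reject H₀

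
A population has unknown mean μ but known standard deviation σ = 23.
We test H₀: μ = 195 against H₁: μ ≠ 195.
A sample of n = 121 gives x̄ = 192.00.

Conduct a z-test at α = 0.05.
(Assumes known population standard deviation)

Answer: z = -1.4348, fail to reject H₀

Derivation:
Standard error: SE = σ/√n = 23/√121 = 2.0909
z-statistic: z = (x̄ - μ₀)/SE = (192.00 - 195)/2.0909 = -1.4348
Critical value: ±1.960
p-value = 0.1513
Decision: fail to reject H₀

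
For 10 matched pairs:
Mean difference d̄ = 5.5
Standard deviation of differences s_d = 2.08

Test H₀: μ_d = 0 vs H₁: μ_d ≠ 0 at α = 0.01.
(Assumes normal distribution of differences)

Answer: t = 8.3612, reject H₀

Derivation:
df = n - 1 = 9
SE = s_d/√n = 2.08/√10 = 0.6578
t = d̄/SE = 5.5/0.6578 = 8.3612
Critical value: t_{0.005,9} = ±3.250
p-value < 0.0001
Decision: reject H₀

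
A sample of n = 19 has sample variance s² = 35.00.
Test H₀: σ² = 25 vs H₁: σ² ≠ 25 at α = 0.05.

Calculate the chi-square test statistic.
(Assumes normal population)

df = n - 1 = 18
χ² = (n-1)s²/σ₀² = 18×35.00/25 = 25.2000
Critical values: χ²_{0.975,18} = 8.231, χ²_{0.025,18} = 31.526
Rejection region: χ² < 8.231 or χ² > 31.526
Decision: fail to reject H₀

Answer: χ² = 25.2000, fail to reject H₀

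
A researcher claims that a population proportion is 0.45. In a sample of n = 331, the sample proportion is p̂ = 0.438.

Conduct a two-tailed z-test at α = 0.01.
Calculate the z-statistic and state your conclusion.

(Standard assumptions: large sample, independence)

Answer: z = -0.4388, fail to reject H₀

Derivation:
H₀: p = 0.45, H₁: p ≠ 0.45
Standard error: SE = √(p₀(1-p₀)/n) = √(0.45×0.55/331) = 0.027345
z-statistic: z = (p̂ - p₀)/SE = (0.438 - 0.45)/0.027345 = -0.4388
Critical value: z_0.005 = ±2.576
p-value = 0.6608
Decision: fail to reject H₀ at α = 0.01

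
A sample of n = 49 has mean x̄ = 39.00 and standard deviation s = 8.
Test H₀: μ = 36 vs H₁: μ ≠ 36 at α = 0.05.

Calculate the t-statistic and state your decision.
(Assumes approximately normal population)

Answer: t = 2.6249, reject H₀

Derivation:
df = n - 1 = 48
SE = s/√n = 8/√49 = 1.1429
t = (x̄ - μ₀)/SE = (39.00 - 36)/1.1429 = 2.6249
Critical value: t_{0.025,48} = ±2.011
p-value ≈ 0.0116
Decision: reject H₀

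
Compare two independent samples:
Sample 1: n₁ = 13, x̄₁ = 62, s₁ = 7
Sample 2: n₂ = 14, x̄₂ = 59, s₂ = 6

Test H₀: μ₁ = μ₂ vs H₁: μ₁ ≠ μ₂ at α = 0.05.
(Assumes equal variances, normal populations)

Answer: t = 1.1984, fail to reject H₀

Derivation:
Pooled variance: s²_p = [12×7² + 13×6²]/(25) = 42.2400
s_p = 6.4992
SE = s_p×√(1/n₁ + 1/n₂) = 6.4992×√(1/13 + 1/14) = 2.5033
t = (x̄₁ - x̄₂)/SE = (62 - 59)/2.5033 = 1.1984
df = 25, t-critical = ±2.060
Decision: fail to reject H₀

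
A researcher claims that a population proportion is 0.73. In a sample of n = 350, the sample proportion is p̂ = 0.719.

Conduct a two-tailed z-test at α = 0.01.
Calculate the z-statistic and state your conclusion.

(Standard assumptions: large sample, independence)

H₀: p = 0.73, H₁: p ≠ 0.73
Standard error: SE = √(p₀(1-p₀)/n) = √(0.73×0.27/350) = 0.023731
z-statistic: z = (p̂ - p₀)/SE = (0.719 - 0.73)/0.023731 = -0.4635
Critical value: z_0.005 = ±2.576
p-value = 0.6430
Decision: fail to reject H₀ at α = 0.01

Answer: z = -0.4635, fail to reject H₀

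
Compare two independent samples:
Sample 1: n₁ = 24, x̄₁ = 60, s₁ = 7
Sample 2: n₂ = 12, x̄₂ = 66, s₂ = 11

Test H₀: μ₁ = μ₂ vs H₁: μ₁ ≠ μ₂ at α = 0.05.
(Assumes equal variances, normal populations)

Pooled variance: s²_p = [23×7² + 11×11²]/(34) = 72.2941
s_p = 8.5026
SE = s_p×√(1/n₁ + 1/n₂) = 8.5026×√(1/24 + 1/12) = 3.0061
t = (x̄₁ - x̄₂)/SE = (60 - 66)/3.0061 = -1.9959
df = 34, t-critical = ±2.032
Decision: fail to reject H₀

Answer: t = -1.9959, fail to reject H₀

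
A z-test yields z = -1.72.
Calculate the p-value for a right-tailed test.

For z = -1.72:
p = P(Z > -1.72) = 1 - Φ(-1.72) = 0.9573

Answer: p-value ≈ 0.9573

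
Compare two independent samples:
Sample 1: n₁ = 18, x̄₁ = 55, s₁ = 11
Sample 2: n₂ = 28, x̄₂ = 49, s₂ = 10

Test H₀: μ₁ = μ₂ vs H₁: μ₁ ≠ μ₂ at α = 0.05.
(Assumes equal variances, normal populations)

Pooled variance: s²_p = [17×11² + 27×10²]/(44) = 108.1136
s_p = 10.3978
SE = s_p×√(1/n₁ + 1/n₂) = 10.3978×√(1/18 + 1/28) = 3.1413
t = (x̄₁ - x̄₂)/SE = (55 - 49)/3.1413 = 1.9100
df = 44, t-critical = ±2.015
Decision: fail to reject H₀

Answer: t = 1.9100, fail to reject H₀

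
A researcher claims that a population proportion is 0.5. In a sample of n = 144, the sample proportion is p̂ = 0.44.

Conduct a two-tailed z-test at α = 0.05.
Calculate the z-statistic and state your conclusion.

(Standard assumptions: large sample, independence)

Answer: z = -1.4400, fail to reject H₀

Derivation:
H₀: p = 0.5, H₁: p ≠ 0.5
Standard error: SE = √(p₀(1-p₀)/n) = √(0.5×0.5/144) = 0.041667
z-statistic: z = (p̂ - p₀)/SE = (0.44 - 0.5)/0.041667 = -1.4400
Critical value: z_0.025 = ±1.960
p-value = 0.1499
Decision: fail to reject H₀ at α = 0.05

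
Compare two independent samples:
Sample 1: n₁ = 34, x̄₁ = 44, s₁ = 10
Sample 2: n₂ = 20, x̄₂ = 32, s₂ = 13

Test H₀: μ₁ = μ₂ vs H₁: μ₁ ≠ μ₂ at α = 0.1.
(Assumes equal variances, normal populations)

Answer: t = 3.8055, reject H₀

Derivation:
Pooled variance: s²_p = [33×10² + 19×13²]/(52) = 125.2115
s_p = 11.1898
SE = s_p×√(1/n₁ + 1/n₂) = 11.1898×√(1/34 + 1/20) = 3.1533
t = (x̄₁ - x̄₂)/SE = (44 - 32)/3.1533 = 3.8055
df = 52, t-critical = ±1.675
Decision: reject H₀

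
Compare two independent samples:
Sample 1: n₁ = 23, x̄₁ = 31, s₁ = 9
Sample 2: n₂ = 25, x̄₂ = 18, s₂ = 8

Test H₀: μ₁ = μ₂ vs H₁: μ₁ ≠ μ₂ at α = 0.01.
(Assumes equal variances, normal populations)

Pooled variance: s²_p = [22×9² + 24×8²]/(46) = 72.1304
s_p = 8.4930
SE = s_p×√(1/n₁ + 1/n₂) = 8.4930×√(1/23 + 1/25) = 2.4538
t = (x̄₁ - x̄₂)/SE = (31 - 18)/2.4538 = 5.2979
df = 46, t-critical = ±2.687
Decision: reject H₀

Answer: t = 5.2979, reject H₀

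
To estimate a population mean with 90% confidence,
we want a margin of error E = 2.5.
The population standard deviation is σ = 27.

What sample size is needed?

Answer: n = 316

Derivation:
z_0.05 = 1.645
n = (z×σ/E)² = (1.645×27/2.5)²
n = 315.6308
Round up: n = 316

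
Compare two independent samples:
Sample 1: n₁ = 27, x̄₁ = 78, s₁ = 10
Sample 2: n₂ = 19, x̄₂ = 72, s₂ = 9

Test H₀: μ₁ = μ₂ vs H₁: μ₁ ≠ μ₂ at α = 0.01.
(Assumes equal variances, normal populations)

Answer: t = 2.0864, fail to reject H₀

Derivation:
Pooled variance: s²_p = [26×10² + 18×9²]/(44) = 92.2273
s_p = 9.6035
SE = s_p×√(1/n₁ + 1/n₂) = 9.6035×√(1/27 + 1/19) = 2.8757
t = (x̄₁ - x̄₂)/SE = (78 - 72)/2.8757 = 2.0864
df = 44, t-critical = ±2.692
Decision: fail to reject H₀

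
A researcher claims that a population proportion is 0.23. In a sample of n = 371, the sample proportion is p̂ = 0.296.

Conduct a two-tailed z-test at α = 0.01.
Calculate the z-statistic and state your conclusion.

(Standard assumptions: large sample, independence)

Answer: z = 3.0207, reject H₀

Derivation:
H₀: p = 0.23, H₁: p ≠ 0.23
Standard error: SE = √(p₀(1-p₀)/n) = √(0.23×0.77/371) = 0.021849
z-statistic: z = (p̂ - p₀)/SE = (0.296 - 0.23)/0.021849 = 3.0207
Critical value: z_0.005 = ±2.576
p-value = 0.0025
Decision: reject H₀ at α = 0.01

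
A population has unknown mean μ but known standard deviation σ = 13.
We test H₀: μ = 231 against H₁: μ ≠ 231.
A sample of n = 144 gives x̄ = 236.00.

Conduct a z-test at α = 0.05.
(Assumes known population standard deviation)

Standard error: SE = σ/√n = 13/√144 = 1.0833
z-statistic: z = (x̄ - μ₀)/SE = (236.00 - 231)/1.0833 = 4.6155
Critical value: ±1.960
p-value < 0.0001
Decision: reject H₀

Answer: z = 4.6155, reject H₀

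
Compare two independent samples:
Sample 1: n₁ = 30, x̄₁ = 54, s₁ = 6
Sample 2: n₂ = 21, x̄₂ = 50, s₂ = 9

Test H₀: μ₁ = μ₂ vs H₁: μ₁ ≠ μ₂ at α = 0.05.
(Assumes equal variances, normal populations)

Answer: t = 1.9067, fail to reject H₀

Derivation:
Pooled variance: s²_p = [29×6² + 20×9²]/(49) = 54.3673
s_p = 7.3734
SE = s_p×√(1/n₁ + 1/n₂) = 7.3734×√(1/30 + 1/21) = 2.0979
t = (x̄₁ - x̄₂)/SE = (54 - 50)/2.0979 = 1.9067
df = 49, t-critical = ±2.010
Decision: fail to reject H₀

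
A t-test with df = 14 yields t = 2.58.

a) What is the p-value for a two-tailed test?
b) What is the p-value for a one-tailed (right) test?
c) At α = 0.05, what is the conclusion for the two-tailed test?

Answer: a) 0.0218, b) 0.0109, c) reject H₀

Derivation:
Using t-distribution with df = 14:
a) Two-tailed: p = 2×P(T > 2.58) = 0.0218
b) One-tailed: p = P(T > 2.58) = 0.0109
c) 0.0218 < 0.05, reject H₀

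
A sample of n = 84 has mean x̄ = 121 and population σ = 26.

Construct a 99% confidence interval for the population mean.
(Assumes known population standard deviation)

Confidence level: 99%, α = 0.01
z_0.005 = 2.576
SE = σ/√n = 26/√84 = 2.8368
Margin of error = 2.576 × 2.8368 = 7.3076
CI: x̄ ± margin = 121 ± 7.3076
CI: (113.6924, 128.3076)

Answer: (113.6924, 128.3076)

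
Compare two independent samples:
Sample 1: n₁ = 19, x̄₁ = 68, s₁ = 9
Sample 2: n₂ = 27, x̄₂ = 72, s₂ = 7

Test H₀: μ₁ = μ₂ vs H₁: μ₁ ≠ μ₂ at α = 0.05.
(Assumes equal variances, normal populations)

Answer: t = -1.6952, fail to reject H₀

Derivation:
Pooled variance: s²_p = [18×9² + 26×7²]/(44) = 62.0909
s_p = 7.8798
SE = s_p×√(1/n₁ + 1/n₂) = 7.8798×√(1/19 + 1/27) = 2.3596
t = (x̄₁ - x̄₂)/SE = (68 - 72)/2.3596 = -1.6952
df = 44, t-critical = ±2.015
Decision: fail to reject H₀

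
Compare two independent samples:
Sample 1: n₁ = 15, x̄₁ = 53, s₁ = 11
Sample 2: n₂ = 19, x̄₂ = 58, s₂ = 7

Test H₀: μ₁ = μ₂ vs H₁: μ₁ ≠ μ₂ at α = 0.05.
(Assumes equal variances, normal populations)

Pooled variance: s²_p = [14×11² + 18×7²]/(32) = 80.5000
s_p = 8.9722
SE = s_p×√(1/n₁ + 1/n₂) = 8.9722×√(1/15 + 1/19) = 3.0990
t = (x̄₁ - x̄₂)/SE = (53 - 58)/3.0990 = -1.6134
df = 32, t-critical = ±2.037
Decision: fail to reject H₀

Answer: t = -1.6134, fail to reject H₀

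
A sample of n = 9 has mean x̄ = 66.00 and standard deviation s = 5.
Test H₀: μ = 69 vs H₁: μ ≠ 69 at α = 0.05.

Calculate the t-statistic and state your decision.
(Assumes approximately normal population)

Answer: t = -1.8000, fail to reject H₀

Derivation:
df = n - 1 = 8
SE = s/√n = 5/√9 = 1.6667
t = (x̄ - μ₀)/SE = (66.00 - 69)/1.6667 = -1.8000
Critical value: t_{0.025,8} = ±2.306
p-value ≈ 0.1096
Decision: fail to reject H₀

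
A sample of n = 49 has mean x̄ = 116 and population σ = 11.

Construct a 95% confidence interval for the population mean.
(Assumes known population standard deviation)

Answer: (112.9201, 119.0799)

Derivation:
Confidence level: 95%, α = 0.05
z_0.025 = 1.960
SE = σ/√n = 11/√49 = 1.5714
Margin of error = 1.960 × 1.5714 = 3.0799
CI: x̄ ± margin = 116 ± 3.0799
CI: (112.9201, 119.0799)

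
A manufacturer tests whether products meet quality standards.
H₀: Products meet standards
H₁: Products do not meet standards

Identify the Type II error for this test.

A Type I error (probability α) occurs when we reject a true H₀.
A Type II error (probability β) occurs when we fail to reject a false H₀.

Answer: Accepting products as meeting standards when they don't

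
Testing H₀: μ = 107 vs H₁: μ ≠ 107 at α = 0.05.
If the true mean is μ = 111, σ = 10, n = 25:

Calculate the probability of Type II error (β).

Answer: β ≈ 0.4840

Derivation:
SE = σ/√n = 10/√25 = 2.0000
Critical values: μ₀ ± z_0.025×SE = 107 ± 1.960×2.0000
Acceptance region: (103.0800, 110.9200)
Under H₁ (μ = 111): z_high = (110.9200 - 111)/2.0000 = -0.0400, z_low = (103.0800 - 111)/2.0000 = -3.9600
β = P(not reject | H₁) = Φ(-0.0400) - Φ(-3.9600) ≈ 0.4840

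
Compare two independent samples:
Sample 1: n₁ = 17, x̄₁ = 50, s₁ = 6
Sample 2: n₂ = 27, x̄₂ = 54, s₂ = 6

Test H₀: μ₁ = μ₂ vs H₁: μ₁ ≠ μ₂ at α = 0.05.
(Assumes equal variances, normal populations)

Answer: t = -2.1532, reject H₀

Derivation:
Pooled variance: s²_p = [16×6² + 26×6²]/(42) = 36.0000
s_p = 6.0000
SE = s_p×√(1/n₁ + 1/n₂) = 6.0000×√(1/17 + 1/27) = 1.8577
t = (x̄₁ - x̄₂)/SE = (50 - 54)/1.8577 = -2.1532
df = 42, t-critical = ±2.018
Decision: reject H₀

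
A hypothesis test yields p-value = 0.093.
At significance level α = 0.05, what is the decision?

Compare p-value to α:
0.093 ≥ 0.05
Decision: fail to reject H₀

Answer: fail to reject H₀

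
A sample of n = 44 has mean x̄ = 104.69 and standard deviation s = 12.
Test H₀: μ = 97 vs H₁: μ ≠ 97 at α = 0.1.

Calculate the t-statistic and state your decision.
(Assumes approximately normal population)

Answer: t = 4.2507, reject H₀

Derivation:
df = n - 1 = 43
SE = s/√n = 12/√44 = 1.8091
t = (x̄ - μ₀)/SE = (104.69 - 97)/1.8091 = 4.2507
Critical value: t_{0.05,43} = ±1.681
p-value ≈ 0.0001
Decision: reject H₀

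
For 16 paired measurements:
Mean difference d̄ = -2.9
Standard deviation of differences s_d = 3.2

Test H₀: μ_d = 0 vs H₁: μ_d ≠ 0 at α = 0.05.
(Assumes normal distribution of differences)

Answer: t = -3.6250, reject H₀

Derivation:
df = n - 1 = 15
SE = s_d/√n = 3.2/√16 = 0.8000
t = d̄/SE = -2.9/0.8000 = -3.6250
Critical value: t_{0.025,15} = ±2.131
p-value ≈ 0.0025
Decision: reject H₀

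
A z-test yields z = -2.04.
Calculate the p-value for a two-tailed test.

Answer: p-value ≈ 0.0414

Derivation:
For z = -2.04:
p = 2×P(Z > |-2.04|) = 2×(1 - Φ(2.04)) = 0.0414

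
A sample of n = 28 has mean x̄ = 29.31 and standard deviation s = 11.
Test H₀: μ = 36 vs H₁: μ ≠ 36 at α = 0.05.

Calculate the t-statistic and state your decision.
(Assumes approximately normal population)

Answer: t = -3.2182, reject H₀

Derivation:
df = n - 1 = 27
SE = s/√n = 11/√28 = 2.0788
t = (x̄ - μ₀)/SE = (29.31 - 36)/2.0788 = -3.2182
Critical value: t_{0.025,27} = ±2.052
p-value ≈ 0.0033
Decision: reject H₀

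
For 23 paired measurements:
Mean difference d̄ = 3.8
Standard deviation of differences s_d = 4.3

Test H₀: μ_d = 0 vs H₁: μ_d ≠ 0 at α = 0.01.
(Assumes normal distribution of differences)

Answer: t = 4.2382, reject H₀

Derivation:
df = n - 1 = 22
SE = s_d/√n = 4.3/√23 = 0.8966
t = d̄/SE = 3.8/0.8966 = 4.2382
Critical value: t_{0.005,22} = ±2.819
p-value ≈ 0.0003
Decision: reject H₀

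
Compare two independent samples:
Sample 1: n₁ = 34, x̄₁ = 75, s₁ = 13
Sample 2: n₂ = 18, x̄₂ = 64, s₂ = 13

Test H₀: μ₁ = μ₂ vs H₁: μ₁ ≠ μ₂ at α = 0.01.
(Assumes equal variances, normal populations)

Answer: t = 2.9028, reject H₀

Derivation:
Pooled variance: s²_p = [33×13² + 17×13²]/(50) = 169.0000
s_p = 13.0000
SE = s_p×√(1/n₁ + 1/n₂) = 13.0000×√(1/34 + 1/18) = 3.7894
t = (x̄₁ - x̄₂)/SE = (75 - 64)/3.7894 = 2.9028
df = 50, t-critical = ±2.678
Decision: reject H₀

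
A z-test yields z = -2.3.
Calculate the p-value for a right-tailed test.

For z = -2.3:
p = P(Z > -2.3) = 1 - Φ(-2.3) = 0.9893

Answer: p-value ≈ 0.9893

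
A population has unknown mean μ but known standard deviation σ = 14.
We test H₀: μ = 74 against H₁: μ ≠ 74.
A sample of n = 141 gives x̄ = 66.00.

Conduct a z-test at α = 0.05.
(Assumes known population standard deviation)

Standard error: SE = σ/√n = 14/√141 = 1.1790
z-statistic: z = (x̄ - μ₀)/SE = (66.00 - 74)/1.1790 = -6.7854
Critical value: ±1.960
p-value < 0.0001
Decision: reject H₀

Answer: z = -6.7854, reject H₀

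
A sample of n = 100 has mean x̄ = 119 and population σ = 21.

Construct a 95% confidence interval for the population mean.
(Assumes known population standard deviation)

Answer: (114.8840, 123.1160)

Derivation:
Confidence level: 95%, α = 0.05
z_0.025 = 1.960
SE = σ/√n = 21/√100 = 2.1000
Margin of error = 1.960 × 2.1000 = 4.1160
CI: x̄ ± margin = 119 ± 4.1160
CI: (114.8840, 123.1160)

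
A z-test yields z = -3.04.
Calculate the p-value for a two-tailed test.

Answer: p-value ≈ 0.0024

Derivation:
For z = -3.04:
p = 2×P(Z > |-3.04|) = 2×(1 - Φ(3.04)) = 0.0024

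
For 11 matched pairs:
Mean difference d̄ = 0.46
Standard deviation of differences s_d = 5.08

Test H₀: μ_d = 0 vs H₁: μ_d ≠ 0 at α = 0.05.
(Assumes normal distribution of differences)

Answer: t = 0.3003, fail to reject H₀

Derivation:
df = n - 1 = 10
SE = s_d/√n = 5.08/√11 = 1.5317
t = d̄/SE = 0.46/1.5317 = 0.3003
Critical value: t_{0.025,10} = ±2.228
p-value ≈ 0.7701
Decision: fail to reject H₀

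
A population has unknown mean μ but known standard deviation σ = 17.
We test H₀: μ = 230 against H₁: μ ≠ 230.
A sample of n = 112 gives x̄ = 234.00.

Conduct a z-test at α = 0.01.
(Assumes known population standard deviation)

Answer: z = 2.4902, fail to reject H₀

Derivation:
Standard error: SE = σ/√n = 17/√112 = 1.6063
z-statistic: z = (x̄ - μ₀)/SE = (234.00 - 230)/1.6063 = 2.4902
Critical value: ±2.576
p-value = 0.0128
Decision: fail to reject H₀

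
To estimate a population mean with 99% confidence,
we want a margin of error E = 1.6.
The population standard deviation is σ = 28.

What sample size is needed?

Answer: n = 2033

Derivation:
z_0.005 = 2.576
n = (z×σ/E)² = (2.576×28/1.6)²
n = 2032.2064
Round up: n = 2033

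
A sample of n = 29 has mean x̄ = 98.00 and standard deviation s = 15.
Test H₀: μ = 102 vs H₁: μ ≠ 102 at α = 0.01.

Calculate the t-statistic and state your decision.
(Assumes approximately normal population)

df = n - 1 = 28
SE = s/√n = 15/√29 = 2.7854
t = (x̄ - μ₀)/SE = (98.00 - 102)/2.7854 = -1.4361
Critical value: t_{0.005,28} = ±2.763
p-value ≈ 0.1621
Decision: fail to reject H₀

Answer: t = -1.4361, fail to reject H₀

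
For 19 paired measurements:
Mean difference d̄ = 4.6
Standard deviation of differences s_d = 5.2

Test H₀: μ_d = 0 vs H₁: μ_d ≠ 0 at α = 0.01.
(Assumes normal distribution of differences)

Answer: t = 3.8558, reject H₀

Derivation:
df = n - 1 = 18
SE = s_d/√n = 5.2/√19 = 1.1930
t = d̄/SE = 4.6/1.1930 = 3.8558
Critical value: t_{0.005,18} = ±2.878
p-value ≈ 0.0012
Decision: reject H₀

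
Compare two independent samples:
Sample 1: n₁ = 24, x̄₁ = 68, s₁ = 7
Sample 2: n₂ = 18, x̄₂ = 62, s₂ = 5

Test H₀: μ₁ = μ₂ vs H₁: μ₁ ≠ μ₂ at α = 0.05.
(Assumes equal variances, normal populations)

Pooled variance: s²_p = [23×7² + 17×5²]/(40) = 38.8000
s_p = 6.2290
SE = s_p×√(1/n₁ + 1/n₂) = 6.2290×√(1/24 + 1/18) = 1.9422
t = (x̄₁ - x̄₂)/SE = (68 - 62)/1.9422 = 3.0893
df = 40, t-critical = ±2.021
Decision: reject H₀

Answer: t = 3.0893, reject H₀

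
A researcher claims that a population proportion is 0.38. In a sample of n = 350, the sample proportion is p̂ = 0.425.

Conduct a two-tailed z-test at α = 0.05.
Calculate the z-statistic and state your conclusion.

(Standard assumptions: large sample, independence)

Answer: z = 1.7344, fail to reject H₀

Derivation:
H₀: p = 0.38, H₁: p ≠ 0.38
Standard error: SE = √(p₀(1-p₀)/n) = √(0.38×0.62/350) = 0.025945
z-statistic: z = (p̂ - p₀)/SE = (0.425 - 0.38)/0.025945 = 1.7344
Critical value: z_0.025 = ±1.960
p-value = 0.0828
Decision: fail to reject H₀ at α = 0.05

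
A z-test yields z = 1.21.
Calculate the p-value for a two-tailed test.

Answer: p-value ≈ 0.2263

Derivation:
For z = 1.21:
p = 2×P(Z > |1.21|) = 2×(1 - Φ(1.21)) = 0.2263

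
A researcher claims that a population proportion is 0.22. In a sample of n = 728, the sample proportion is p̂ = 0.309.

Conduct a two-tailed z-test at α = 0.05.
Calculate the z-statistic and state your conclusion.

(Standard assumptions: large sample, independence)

Answer: z = 5.7969, reject H₀

Derivation:
H₀: p = 0.22, H₁: p ≠ 0.22
Standard error: SE = √(p₀(1-p₀)/n) = √(0.22×0.78/728) = 0.015353
z-statistic: z = (p̂ - p₀)/SE = (0.309 - 0.22)/0.015353 = 5.7969
Critical value: z_0.025 = ±1.960
p-value < 0.0001
Decision: reject H₀ at α = 0.05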